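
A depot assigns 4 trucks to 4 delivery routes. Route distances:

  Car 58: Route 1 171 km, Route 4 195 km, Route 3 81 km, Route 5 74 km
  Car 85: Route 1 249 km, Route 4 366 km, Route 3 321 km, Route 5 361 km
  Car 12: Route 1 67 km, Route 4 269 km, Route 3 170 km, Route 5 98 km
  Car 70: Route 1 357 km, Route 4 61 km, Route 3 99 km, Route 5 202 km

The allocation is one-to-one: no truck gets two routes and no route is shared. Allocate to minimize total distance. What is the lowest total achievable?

This is the linear assignment problem.
Optimal: Car 58→Route 3 (81 km), Car 85→Route 1 (249 km), Car 12→Route 5 (98 km), Car 70→Route 4 (61 km) — total 81+249+98+61 = 489 km.
Min-entry greedy (repeatedly take the single cheapest remaining cell) gives 523 km, worse by 34.
Swapping Car 70↔Car 58 (Car 70→Route 3 99 km, Car 58→Route 4 195 km) adds 152.
Checked against all permutations: 489 km is optimal.

Minimum total: 489 km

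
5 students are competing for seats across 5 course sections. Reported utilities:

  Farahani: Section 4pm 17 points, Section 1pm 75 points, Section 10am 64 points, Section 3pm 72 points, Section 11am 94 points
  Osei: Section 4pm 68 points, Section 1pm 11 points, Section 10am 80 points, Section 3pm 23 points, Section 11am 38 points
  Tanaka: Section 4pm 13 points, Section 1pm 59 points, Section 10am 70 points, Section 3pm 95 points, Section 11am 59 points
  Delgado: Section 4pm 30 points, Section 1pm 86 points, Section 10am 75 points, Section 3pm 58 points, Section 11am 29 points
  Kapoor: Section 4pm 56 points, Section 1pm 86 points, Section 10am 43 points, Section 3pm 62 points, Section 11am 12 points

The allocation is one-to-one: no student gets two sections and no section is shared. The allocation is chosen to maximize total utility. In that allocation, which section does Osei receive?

Optimal: Farahani→Section 11am (94 points), Osei→Section 4pm (68 points), Tanaka→Section 3pm (95 points), Delgado→Section 10am (75 points), Kapoor→Section 1pm (86 points) — total 94+68+95+75+86 = 418 points.
Max-entry greedy (repeatedly take the single best remaining cell) gives 411 points, worse by 7.
Checked against all permutations: 418 points is optimal.
Osei's own top section is Section 10am (80 points), but forcing Osei→Section 10am and reassigning the rest optimally gives only 411 points — worse by 7.

Osei receives Section 4pm.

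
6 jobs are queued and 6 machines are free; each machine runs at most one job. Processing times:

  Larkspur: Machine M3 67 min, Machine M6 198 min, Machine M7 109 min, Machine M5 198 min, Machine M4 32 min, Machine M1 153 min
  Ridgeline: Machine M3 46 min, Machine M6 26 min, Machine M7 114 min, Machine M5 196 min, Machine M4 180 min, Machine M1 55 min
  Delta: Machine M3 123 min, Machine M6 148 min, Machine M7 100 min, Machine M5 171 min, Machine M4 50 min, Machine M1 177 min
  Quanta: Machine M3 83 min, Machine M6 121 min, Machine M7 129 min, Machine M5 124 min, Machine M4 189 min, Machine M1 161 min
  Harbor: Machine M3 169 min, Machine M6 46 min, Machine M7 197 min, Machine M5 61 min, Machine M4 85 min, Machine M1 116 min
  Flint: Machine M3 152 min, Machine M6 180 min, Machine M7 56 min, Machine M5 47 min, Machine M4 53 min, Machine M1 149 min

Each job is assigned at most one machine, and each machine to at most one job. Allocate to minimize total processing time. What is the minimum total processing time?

Optimal: Larkspur→Machine M4 (32 min), Ridgeline→Machine M1 (55 min), Delta→Machine M7 (100 min), Quanta→Machine M3 (83 min), Harbor→Machine M6 (46 min), Flint→Machine M5 (47 min) — total 32+55+100+83+46+47 = 363 min.
Row-greedy (each job in turn takes its cheapest remaining machine) gives 451 min, worse by 88.
Swapping Quanta↔Larkspur (Quanta→Machine M4 189 min, Larkspur→Machine M3 67 min) adds 141.
Every other assignment is strictly worse.

Min total: 363 min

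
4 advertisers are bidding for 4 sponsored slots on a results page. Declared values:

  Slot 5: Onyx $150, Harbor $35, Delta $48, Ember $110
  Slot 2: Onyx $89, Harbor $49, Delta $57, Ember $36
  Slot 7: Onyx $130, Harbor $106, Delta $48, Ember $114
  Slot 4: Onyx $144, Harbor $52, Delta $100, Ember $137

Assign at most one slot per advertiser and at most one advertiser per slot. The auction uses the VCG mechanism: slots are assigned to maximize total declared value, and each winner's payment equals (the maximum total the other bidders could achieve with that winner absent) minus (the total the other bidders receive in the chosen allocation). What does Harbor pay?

Efficient allocation: Onyx→Slot 5 ($150), Harbor→Slot 7 ($106), Delta→Slot 2 ($57), Ember→Slot 4 ($137); total welfare W = $450.
Harbor receives Slot 7 at value $106, so the others get W − 106 = $344.
Without Harbor: best allocation of the remaining 3 bidders over all 4 slots is Onyx→Slot 5 ($150), Delta→Slot 4 ($100), Ember→Slot 7 ($114), total $364.
VCG payment = (others' best without Harbor) − (others' welfare with Harbor) = 364 − 344 = $20.

Harbor pays $20.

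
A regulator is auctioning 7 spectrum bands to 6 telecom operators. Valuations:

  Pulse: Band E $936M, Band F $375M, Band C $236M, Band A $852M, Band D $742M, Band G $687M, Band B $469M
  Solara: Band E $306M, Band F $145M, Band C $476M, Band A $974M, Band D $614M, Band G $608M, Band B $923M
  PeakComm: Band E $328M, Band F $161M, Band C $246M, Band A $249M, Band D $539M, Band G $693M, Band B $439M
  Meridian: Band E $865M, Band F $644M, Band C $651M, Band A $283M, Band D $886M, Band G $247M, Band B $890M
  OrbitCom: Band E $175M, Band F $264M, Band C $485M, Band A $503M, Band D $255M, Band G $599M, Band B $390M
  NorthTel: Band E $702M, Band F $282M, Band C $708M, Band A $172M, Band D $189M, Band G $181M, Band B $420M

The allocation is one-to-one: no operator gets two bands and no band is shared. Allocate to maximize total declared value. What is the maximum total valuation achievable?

Max total: $4649M

This is the linear assignment problem.
Optimal: Pulse→Band E ($936M), Solara→Band B ($923M), PeakComm→Band G ($693M), Meridian→Band D ($886M), OrbitCom→Band A ($503M), NorthTel→Band C ($708M) — total 936+923+693+886+503+708 = $4649M.
Max-entry greedy (repeatedly take the single best remaining cell) gives $4465M, worse by 184.
Every other assignment is strictly worse.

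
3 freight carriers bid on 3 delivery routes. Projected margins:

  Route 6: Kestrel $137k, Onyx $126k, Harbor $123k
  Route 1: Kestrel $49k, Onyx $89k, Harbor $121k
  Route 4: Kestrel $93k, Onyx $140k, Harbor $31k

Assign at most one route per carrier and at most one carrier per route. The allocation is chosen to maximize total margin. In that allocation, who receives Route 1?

This is a one-to-one assignment (maximum-weight bipartite matching).
Optimal: Kestrel→Route 6 ($137k), Onyx→Route 4 ($140k), Harbor→Route 1 ($121k) — total 137+140+121 = $398k.
Next-best assignment: Kestrel→Route 4, Onyx→Route 6, Harbor→Route 1 = $340k.
Swapping Kestrel↔Onyx (Kestrel→Route 4 $93k, Onyx→Route 6 $126k) loses 58.
Harbor's own top route is Route 6 ($123k), but forcing Harbor→Route 6 and reassigning the rest optimally gives only $312k — worse by 86.

Harbor receives Route 1.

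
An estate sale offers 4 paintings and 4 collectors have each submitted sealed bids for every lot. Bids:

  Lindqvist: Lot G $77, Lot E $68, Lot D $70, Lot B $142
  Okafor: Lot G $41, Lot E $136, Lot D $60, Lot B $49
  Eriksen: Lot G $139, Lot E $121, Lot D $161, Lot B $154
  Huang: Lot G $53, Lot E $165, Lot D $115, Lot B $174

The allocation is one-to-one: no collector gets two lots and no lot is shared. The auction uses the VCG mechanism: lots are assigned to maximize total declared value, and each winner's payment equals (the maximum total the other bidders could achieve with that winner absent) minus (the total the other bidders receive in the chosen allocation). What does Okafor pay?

Efficient allocation: Lindqvist→Lot G ($77), Okafor→Lot E ($136), Eriksen→Lot D ($161), Huang→Lot B ($174); total welfare W = $548.
Okafor receives Lot E at value $136, so the others get W − 136 = $412.
Without Okafor: best allocation of the remaining 3 bidders over all 4 lots is Lindqvist→Lot B ($142), Eriksen→Lot D ($161), Huang→Lot E ($165), total $468.
VCG payment = (others' best without Okafor) − (others' welfare with Okafor) = 468 − 412 = $56.

Okafor pays $56.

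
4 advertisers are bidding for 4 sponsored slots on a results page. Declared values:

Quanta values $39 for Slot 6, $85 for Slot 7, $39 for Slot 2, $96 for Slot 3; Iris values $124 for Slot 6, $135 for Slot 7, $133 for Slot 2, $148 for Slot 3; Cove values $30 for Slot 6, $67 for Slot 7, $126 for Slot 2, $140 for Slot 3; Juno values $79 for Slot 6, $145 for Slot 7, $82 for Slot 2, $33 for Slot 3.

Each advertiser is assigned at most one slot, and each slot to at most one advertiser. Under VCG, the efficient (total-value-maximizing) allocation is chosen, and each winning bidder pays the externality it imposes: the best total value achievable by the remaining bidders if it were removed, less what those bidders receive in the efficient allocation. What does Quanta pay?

Efficient allocation: Quanta→Slot 3 ($96), Iris→Slot 6 ($124), Cove→Slot 2 ($126), Juno→Slot 7 ($145); total welfare W = $491.
Quanta receives Slot 3 at value $96, so the others get W − 96 = $395.
Without Quanta: best allocation of the remaining 3 bidders over all 4 slots is Iris→Slot 3 ($148), Cove→Slot 2 ($126), Juno→Slot 7 ($145), total $419.
VCG payment = (others' best without Quanta) − (others' welfare with Quanta) = 419 − 395 = $24.

Quanta pays $24.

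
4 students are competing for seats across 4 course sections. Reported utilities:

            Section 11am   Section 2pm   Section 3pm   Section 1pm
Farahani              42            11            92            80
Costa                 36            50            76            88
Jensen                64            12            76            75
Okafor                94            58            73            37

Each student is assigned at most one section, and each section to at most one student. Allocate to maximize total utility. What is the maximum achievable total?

Optimal: Farahani→Section 3pm (92 points), Costa→Section 2pm (50 points), Jensen→Section 1pm (75 points), Okafor→Section 11am (94 points) — total 92+50+75+94 = 311 points.
Max-entry greedy (repeatedly take the single best remaining cell) gives 286 points, worse by 25.
Next-best assignment: Farahani→Section 3pm, Costa→Section 1pm, Jensen→Section 11am, Okafor→Section 2pm = 302 points.
Swapping Farahani↔Okafor (Farahani→Section 11am 42 points, Okafor→Section 3pm 73 points) loses 71.
Checked against all permutations: 311 points is optimal.

Max total: 311 points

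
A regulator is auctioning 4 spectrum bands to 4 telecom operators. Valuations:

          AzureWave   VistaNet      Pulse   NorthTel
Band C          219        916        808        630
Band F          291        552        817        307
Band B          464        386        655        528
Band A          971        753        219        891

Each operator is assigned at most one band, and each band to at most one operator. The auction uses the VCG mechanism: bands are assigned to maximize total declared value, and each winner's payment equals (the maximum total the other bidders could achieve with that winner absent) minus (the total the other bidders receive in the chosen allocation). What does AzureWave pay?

AzureWave pays $363M.

Efficient allocation: AzureWave→Band A ($971M), VistaNet→Band C ($916M), Pulse→Band F ($817M), NorthTel→Band B ($528M); total welfare W = $3232M.
AzureWave receives Band A at value $971M, so the others get W − 971 = $2261M.
Without AzureWave: best allocation of the remaining 3 bidders over all 4 bands is VistaNet→Band C ($916M), Pulse→Band F ($817M), NorthTel→Band A ($891M), total $2624M.
VCG payment = (others' best without AzureWave) − (others' welfare with AzureWave) = 2624 − 2261 = $363M.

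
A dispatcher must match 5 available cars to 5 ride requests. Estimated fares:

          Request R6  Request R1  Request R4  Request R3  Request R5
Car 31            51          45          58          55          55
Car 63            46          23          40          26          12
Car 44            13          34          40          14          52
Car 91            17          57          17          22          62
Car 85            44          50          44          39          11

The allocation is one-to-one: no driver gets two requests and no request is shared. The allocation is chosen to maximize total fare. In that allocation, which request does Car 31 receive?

This is the linear assignment problem.
Optimal: Car 31→Request R3 ($55), Car 63→Request R6 ($46), Car 44→Request R5 ($52), Car 91→Request R1 ($57), Car 85→Request R4 ($44) — total 55+46+52+57+44 = $254.
Max-entry greedy (repeatedly take the single best remaining cell) gives $230, worse by 24.
Checked against all permutations: $254 is optimal.
Car 31's own top request is Request R4 ($58), but forcing Car 31→Request R4 and reassigning the rest optimally gives only $252 — worse by 2.

Car 31 receives Request R3.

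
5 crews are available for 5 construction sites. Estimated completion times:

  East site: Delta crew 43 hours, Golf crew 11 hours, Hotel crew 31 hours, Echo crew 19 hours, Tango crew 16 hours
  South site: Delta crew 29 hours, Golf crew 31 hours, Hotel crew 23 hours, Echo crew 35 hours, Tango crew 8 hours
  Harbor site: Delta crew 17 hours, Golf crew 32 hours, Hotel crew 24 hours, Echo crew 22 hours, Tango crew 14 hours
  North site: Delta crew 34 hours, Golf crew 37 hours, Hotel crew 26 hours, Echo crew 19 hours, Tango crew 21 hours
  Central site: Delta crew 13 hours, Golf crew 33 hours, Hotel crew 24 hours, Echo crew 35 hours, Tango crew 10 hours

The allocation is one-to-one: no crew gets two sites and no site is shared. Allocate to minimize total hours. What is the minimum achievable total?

Min total: 75 hours

Optimal: Delta crew→Central site (13 hours), Golf crew→East site (11 hours), Hotel crew→Harbor site (24 hours), Echo crew→North site (19 hours), Tango crew→South site (8 hours) — total 13+11+24+19+8 = 75 hours.
Next-best assignment: Delta crew→Harbor site, Golf crew→East site, Hotel crew→Central site, Echo crew→North site, Tango crew→South site = 79 hours.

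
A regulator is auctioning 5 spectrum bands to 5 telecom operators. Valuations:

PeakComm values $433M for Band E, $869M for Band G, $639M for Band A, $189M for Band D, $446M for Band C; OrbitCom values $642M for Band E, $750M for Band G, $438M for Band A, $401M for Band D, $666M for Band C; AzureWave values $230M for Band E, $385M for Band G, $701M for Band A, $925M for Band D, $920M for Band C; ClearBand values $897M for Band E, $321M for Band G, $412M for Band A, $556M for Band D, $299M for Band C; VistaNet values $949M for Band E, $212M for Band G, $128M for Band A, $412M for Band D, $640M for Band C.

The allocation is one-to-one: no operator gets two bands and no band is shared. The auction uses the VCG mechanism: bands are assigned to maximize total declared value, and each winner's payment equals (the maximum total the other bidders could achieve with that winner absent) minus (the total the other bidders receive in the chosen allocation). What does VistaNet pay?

VistaNet pays $146M.

Efficient allocation: PeakComm→Band A ($639M), OrbitCom→Band G ($750M), AzureWave→Band D ($925M), ClearBand→Band E ($897M), VistaNet→Band C ($640M); total welfare W = $3851M.
VistaNet receives Band C at value $640M, so the others get W − 640 = $3211M.
Without VistaNet: best allocation of the remaining 4 bidders over all 5 bands is PeakComm→Band G ($869M), OrbitCom→Band C ($666M), AzureWave→Band D ($925M), ClearBand→Band E ($897M), total $3357M.
VCG payment = (others' best without VistaNet) − (others' welfare with VistaNet) = 3357 − 3211 = $146M.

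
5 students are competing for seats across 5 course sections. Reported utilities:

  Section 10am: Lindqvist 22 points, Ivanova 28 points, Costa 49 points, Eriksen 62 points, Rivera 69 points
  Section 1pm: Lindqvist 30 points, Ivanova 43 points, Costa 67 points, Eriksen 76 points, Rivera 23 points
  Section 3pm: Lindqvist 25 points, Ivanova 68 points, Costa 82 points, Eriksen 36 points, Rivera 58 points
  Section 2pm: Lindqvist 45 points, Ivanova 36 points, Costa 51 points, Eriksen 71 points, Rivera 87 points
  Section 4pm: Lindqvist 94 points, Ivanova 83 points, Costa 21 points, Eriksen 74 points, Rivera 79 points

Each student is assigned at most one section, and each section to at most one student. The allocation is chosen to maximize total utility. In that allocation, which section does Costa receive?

Optimal: Lindqvist→Section 4pm (94 points), Ivanova→Section 3pm (68 points), Costa→Section 1pm (67 points), Eriksen→Section 10am (62 points), Rivera→Section 2pm (87 points) — total 94+68+67+62+87 = 378 points.
Max-entry greedy (repeatedly take the single best remaining cell) gives 367 points, worse by 11.
Next-best assignment: Lindqvist→Section 4pm, Ivanova→Section 3pm, Costa→Section 10am, Eriksen→Section 1pm, Rivera→Section 2pm = 374 points.
Costa's own top section is Section 3pm (82 points), but forcing Costa→Section 3pm and reassigning the rest optimally gives only 368 points — worse by 10.

Costa receives Section 1pm.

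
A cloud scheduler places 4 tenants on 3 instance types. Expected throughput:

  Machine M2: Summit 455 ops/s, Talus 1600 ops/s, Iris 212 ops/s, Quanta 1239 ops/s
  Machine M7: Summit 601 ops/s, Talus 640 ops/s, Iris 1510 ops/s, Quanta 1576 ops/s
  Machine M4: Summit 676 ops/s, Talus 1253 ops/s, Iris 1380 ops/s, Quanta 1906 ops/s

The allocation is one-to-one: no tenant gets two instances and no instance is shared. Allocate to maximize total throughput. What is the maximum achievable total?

Maximum total: 5016 ops/s

This is a one-to-one assignment (maximum-weight bipartite matching).
Optimal: Talus→Machine M2 (1600 ops/s), Iris→Machine M7 (1510 ops/s), Quanta→Machine M4 (1906 ops/s) — total 1600+1510+1906 = 5016 ops/s.
Swapping Talus↔Quanta (Talus→Machine M4 1253 ops/s, Quanta→Machine M2 1239 ops/s) loses 1014.
Every other assignment is strictly worse.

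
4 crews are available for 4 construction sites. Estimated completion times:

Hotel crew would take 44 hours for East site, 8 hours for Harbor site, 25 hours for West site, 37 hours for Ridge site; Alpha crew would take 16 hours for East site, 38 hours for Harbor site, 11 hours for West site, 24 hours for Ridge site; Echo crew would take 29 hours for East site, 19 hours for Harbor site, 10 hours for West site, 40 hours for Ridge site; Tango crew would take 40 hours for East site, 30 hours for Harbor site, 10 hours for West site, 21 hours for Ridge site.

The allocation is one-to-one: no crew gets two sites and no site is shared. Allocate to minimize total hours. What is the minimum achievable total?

This is a one-to-one assignment (minimum-cost bipartite matching).
Optimal: Hotel crew→Harbor site (8 hours), Alpha crew→East site (16 hours), Echo crew→West site (10 hours), Tango crew→Ridge site (21 hours) — total 8+16+10+21 = 55 hours.
Row-greedy (each crew in turn takes its cheapest remaining site) gives 69 hours, worse by 14.

Min total: 55 hours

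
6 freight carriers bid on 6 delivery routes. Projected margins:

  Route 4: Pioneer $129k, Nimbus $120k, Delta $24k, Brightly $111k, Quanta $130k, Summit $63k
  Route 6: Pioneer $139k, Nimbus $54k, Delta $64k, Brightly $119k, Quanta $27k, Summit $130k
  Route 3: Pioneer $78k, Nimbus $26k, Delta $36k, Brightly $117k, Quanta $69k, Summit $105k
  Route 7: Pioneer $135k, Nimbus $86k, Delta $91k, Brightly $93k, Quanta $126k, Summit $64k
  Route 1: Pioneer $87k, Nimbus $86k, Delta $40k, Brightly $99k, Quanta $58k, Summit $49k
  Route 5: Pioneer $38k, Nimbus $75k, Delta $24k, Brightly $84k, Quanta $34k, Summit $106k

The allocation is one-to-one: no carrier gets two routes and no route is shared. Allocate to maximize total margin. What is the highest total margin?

Maximum total: $669k

This is a one-to-one assignment (maximum-weight bipartite matching).
Optimal: Pioneer→Route 6 ($139k), Nimbus→Route 1 ($86k), Delta→Route 7 ($91k), Brightly→Route 3 ($117k), Quanta→Route 4 ($130k), Summit→Route 5 ($106k) — total 139+86+91+117+130+106 = $669k.
Row-greedy (each carrier in turn takes its best remaining route) gives $631k, worse by 38.
Next-best assignment: Pioneer→Route 6, Nimbus→Route 4, Delta→Route 1, Brightly→Route 3, Quanta→Route 7, Summit→Route 5 = $648k.
Every other assignment is strictly worse.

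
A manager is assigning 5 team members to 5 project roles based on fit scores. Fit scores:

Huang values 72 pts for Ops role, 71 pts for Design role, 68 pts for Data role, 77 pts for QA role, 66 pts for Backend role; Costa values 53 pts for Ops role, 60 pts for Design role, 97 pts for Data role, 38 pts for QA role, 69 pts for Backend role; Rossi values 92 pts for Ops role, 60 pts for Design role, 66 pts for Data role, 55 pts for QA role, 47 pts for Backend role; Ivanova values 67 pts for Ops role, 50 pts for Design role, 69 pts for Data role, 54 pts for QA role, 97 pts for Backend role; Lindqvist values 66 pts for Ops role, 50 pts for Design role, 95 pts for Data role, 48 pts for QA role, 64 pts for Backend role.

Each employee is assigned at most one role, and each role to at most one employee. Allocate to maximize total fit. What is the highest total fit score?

Maximum total: 421 pts

Optimal: Huang→QA role (77 pts), Costa→Design role (60 pts), Rossi→Ops role (92 pts), Ivanova→Backend role (97 pts), Lindqvist→Data role (95 pts) — total 77+60+92+97+95 = 421 pts.
Column-greedy (each role in turn goes to its best remaining employee) gives 378 pts, worse by 43.
Swapping Ivanova↔Rossi (Ivanova→Ops role 67 pts, Rossi→Backend role 47 pts) loses 75.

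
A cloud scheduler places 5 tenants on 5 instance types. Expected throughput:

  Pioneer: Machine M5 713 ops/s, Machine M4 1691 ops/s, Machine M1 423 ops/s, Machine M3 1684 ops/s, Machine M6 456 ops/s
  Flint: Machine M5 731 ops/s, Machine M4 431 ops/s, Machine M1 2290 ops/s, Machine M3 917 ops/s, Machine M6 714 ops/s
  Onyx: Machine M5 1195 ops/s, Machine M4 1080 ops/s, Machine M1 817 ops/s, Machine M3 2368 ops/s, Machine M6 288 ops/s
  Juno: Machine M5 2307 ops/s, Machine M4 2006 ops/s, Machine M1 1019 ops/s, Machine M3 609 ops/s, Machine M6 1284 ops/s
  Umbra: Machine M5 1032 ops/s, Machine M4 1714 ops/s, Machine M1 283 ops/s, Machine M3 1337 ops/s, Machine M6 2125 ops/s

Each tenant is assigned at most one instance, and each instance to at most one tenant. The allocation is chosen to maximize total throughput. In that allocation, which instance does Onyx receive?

Onyx receives Machine M3.

Optimal: Pioneer→Machine M4 (1691 ops/s), Flint→Machine M1 (2290 ops/s), Onyx→Machine M3 (2368 ops/s), Juno→Machine M5 (2307 ops/s), Umbra→Machine M6 (2125 ops/s) — total 1691+2290+2368+2307+2125 = 10781 ops/s.
Column-greedy (each instance in turn goes to its best remaining tenant) gives 9135 ops/s, worse by 1646.
Every other assignment is strictly worse.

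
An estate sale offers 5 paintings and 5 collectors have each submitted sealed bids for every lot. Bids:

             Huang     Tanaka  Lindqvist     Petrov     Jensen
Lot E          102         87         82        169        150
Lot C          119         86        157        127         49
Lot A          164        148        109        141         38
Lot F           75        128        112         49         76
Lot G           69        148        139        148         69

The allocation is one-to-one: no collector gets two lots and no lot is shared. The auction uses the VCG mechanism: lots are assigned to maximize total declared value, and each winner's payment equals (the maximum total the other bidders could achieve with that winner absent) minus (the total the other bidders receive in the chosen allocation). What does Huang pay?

Efficient allocation: Huang→Lot A ($164), Tanaka→Lot F ($128), Lindqvist→Lot C ($157), Petrov→Lot G ($148), Jensen→Lot E ($150); total welfare W = $747.
Huang receives Lot A at value $164, so the others get W − 164 = $583.
Without Huang: best allocation of the remaining 4 bidders over all 5 lots is Tanaka→Lot A ($148), Lindqvist→Lot C ($157), Petrov→Lot G ($148), Jensen→Lot E ($150), total $603.
VCG payment = (others' best without Huang) − (others' welfare with Huang) = 603 − 583 = $20.

Huang pays $20.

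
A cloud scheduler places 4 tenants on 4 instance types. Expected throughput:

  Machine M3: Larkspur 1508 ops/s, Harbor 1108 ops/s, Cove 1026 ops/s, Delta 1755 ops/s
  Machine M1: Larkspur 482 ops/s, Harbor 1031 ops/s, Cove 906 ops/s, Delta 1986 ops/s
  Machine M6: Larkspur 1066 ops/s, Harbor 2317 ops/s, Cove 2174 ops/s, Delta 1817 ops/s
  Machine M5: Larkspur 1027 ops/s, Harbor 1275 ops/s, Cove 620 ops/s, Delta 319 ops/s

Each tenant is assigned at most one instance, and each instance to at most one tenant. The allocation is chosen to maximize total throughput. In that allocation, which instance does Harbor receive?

Harbor receives Machine M5.

Optimal: Larkspur→Machine M3 (1508 ops/s), Harbor→Machine M5 (1275 ops/s), Cove→Machine M6 (2174 ops/s), Delta→Machine M1 (1986 ops/s) — total 1508+1275+2174+1986 = 6943 ops/s.
Max-entry greedy (repeatedly take the single best remaining cell) gives 6431 ops/s, worse by 512.
Next-best assignment: Larkspur→Machine M3, Harbor→Machine M6, Cove→Machine M5, Delta→Machine M1 = 6431 ops/s.
Harbor's own top instance is Machine M6 (2317 ops/s), but forcing Harbor→Machine M6 and reassigning the rest optimally gives only 6431 ops/s — worse by 512.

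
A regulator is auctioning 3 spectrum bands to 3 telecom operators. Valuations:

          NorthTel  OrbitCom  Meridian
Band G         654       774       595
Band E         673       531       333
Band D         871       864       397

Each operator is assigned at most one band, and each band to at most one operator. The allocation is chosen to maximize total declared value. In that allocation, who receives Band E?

Optimal: NorthTel→Band E ($673M), OrbitCom→Band D ($864M), Meridian→Band G ($595M) — total 673+864+595 = $2132M.
Max-entry greedy (repeatedly take the single best remaining cell) gives $1978M, worse by 154.
Next-best assignment: NorthTel→Band D, OrbitCom→Band E, Meridian→Band G = $1997M.
No other one-to-one assignment exceeds $2132M.
NorthTel's own top band is Band D ($871M), but forcing NorthTel→Band D and reassigning the rest optimally gives only $1997M — worse by 135.

NorthTel receives Band E.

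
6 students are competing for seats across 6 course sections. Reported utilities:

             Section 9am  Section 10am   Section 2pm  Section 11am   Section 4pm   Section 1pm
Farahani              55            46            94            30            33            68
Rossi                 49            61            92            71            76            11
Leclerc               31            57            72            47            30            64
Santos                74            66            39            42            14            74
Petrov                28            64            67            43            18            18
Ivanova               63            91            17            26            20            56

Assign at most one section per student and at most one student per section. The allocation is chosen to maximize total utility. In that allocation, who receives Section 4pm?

Optimal: Farahani→Section 2pm (94 points), Rossi→Section 4pm (76 points), Leclerc→Section 1pm (64 points), Santos→Section 9am (74 points), Petrov→Section 11am (43 points), Ivanova→Section 10am (91 points) — total 94+76+64+74+43+91 = 442 points.
Column-greedy (each section in turn goes to its best remaining student) gives 378 points, worse by 64.
Rossi's own top section is Section 2pm (92 points), but forcing Rossi→Section 2pm and reassigning the rest optimally gives only 398 points — worse by 44.

Rossi receives Section 4pm.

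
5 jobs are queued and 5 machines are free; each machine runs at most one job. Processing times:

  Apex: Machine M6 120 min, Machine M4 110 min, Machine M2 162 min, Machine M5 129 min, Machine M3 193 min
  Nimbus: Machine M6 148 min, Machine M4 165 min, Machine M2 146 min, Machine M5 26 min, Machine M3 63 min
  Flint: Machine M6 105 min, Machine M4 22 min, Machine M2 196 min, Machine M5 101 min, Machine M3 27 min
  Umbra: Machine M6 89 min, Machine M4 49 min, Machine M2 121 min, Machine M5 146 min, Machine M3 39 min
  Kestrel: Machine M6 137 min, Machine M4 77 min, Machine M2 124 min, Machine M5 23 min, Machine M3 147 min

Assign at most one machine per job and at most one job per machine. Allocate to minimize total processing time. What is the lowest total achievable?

Minimum total: 331 min

Optimal: Apex→Machine M6 (120 min), Nimbus→Machine M5 (26 min), Flint→Machine M4 (22 min), Umbra→Machine M3 (39 min), Kestrel→Machine M2 (124 min) — total 120+26+22+39+124 = 331 min.
Min-entry greedy (repeatedly take the single cheapest remaining cell) gives 350 min, worse by 19.
Swapping Apex↔Flint (Apex→Machine M4 110 min, Flint→Machine M6 105 min) adds 73.
Checked against all permutations: 331 min is optimal.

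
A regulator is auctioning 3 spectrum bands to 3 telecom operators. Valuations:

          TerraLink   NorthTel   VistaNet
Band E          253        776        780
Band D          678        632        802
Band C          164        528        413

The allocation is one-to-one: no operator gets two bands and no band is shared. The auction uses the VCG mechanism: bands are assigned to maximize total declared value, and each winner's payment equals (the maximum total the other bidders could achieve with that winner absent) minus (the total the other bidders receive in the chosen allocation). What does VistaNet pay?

VistaNet pays $248M.

Efficient allocation: TerraLink→Band D ($678M), NorthTel→Band C ($528M), VistaNet→Band E ($780M); total welfare W = $1986M.
VistaNet receives Band E at value $780M, so the others get W − 780 = $1206M.
Without VistaNet: best allocation of the remaining 2 bidders over all 3 bands is TerraLink→Band D ($678M), NorthTel→Band E ($776M), total $1454M.
VCG payment = (others' best without VistaNet) − (others' welfare with VistaNet) = 1454 − 1206 = $248M.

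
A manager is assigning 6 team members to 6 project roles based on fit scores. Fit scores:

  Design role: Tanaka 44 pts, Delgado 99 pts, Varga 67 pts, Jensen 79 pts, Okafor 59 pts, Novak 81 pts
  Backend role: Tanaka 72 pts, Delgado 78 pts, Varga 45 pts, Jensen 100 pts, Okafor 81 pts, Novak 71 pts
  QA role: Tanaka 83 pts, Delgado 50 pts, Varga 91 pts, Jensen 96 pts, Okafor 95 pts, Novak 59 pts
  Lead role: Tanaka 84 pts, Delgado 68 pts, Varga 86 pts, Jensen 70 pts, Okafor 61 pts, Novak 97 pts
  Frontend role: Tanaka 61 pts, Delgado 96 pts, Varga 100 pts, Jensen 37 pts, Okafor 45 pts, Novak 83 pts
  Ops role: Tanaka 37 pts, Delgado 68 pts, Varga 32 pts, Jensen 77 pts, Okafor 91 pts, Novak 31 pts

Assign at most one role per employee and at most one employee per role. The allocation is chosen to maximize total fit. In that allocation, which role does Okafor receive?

Treat this as an assignment problem: match each employee to one role.
Optimal: Tanaka→QA role (83 pts), Delgado→Design role (99 pts), Varga→Frontend role (100 pts), Jensen→Backend role (100 pts), Okafor→Ops role (91 pts), Novak→Lead role (97 pts) — total 83+99+100+100+91+97 = 570 pts.
Column-greedy (each role in turn goes to its best remaining employee) gives 528 pts, worse by 42.
Okafor's own top role is QA role (95 pts), but forcing Okafor→QA role and reassigning the rest optimally gives only 540 pts — worse by 30.

Okafor receives Ops role.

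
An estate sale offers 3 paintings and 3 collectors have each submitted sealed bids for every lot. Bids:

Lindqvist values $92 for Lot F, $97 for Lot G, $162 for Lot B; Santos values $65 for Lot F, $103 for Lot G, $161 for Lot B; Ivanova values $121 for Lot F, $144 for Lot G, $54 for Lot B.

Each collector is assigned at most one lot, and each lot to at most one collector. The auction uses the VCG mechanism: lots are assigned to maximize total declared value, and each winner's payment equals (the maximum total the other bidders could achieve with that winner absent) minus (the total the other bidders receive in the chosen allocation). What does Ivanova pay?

Efficient allocation: Lindqvist→Lot F ($92), Santos→Lot B ($161), Ivanova→Lot G ($144); total welfare W = $397.
Ivanova receives Lot G at value $144, so the others get W − 144 = $253.
Without Ivanova: best allocation of the remaining 2 bidders over all 3 lots is Lindqvist→Lot B ($162), Santos→Lot G ($103), total $265.
VCG payment = (others' best without Ivanova) − (others' welfare with Ivanova) = 265 − 253 = $12.

Ivanova pays $12.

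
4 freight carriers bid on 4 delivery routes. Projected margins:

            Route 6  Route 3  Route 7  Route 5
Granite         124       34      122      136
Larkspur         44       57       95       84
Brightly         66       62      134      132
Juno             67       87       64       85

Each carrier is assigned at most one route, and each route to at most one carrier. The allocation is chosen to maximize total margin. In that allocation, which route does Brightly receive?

Brightly receives Route 5.

Optimal: Granite→Route 6 ($124k), Larkspur→Route 7 ($95k), Brightly→Route 5 ($132k), Juno→Route 3 ($87k) — total 124+95+132+87 = $438k.
Row-greedy (each carrier in turn takes its best remaining route) gives $384k, worse by 54.
Swapping Juno↔Larkspur (Juno→Route 7 $64k, Larkspur→Route 3 $57k) loses 61.
No other one-to-one assignment exceeds $438k.
Brightly's own top route is Route 7 ($134k), but forcing Brightly→Route 7 and reassigning the rest optimally gives only $429k — worse by 9.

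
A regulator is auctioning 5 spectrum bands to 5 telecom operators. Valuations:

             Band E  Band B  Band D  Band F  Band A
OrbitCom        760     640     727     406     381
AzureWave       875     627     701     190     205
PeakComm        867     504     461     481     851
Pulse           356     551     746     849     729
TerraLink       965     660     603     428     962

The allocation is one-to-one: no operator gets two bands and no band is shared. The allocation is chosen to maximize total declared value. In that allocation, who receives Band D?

This is the linear assignment problem.
Optimal: OrbitCom→Band D ($727M), AzureWave→Band B ($627M), PeakComm→Band E ($867M), Pulse→Band F ($849M), TerraLink→Band A ($962M) — total 727+627+867+849+962 = $4032M.
Max-entry greedy (repeatedly take the single best remaining cell) gives $4019M, worse by 13.
Every other assignment is strictly worse.
OrbitCom's own top band is Band E ($760M), but forcing OrbitCom→Band E and reassigning the rest optimally gives only $3821M — worse by 211.

OrbitCom receives Band D.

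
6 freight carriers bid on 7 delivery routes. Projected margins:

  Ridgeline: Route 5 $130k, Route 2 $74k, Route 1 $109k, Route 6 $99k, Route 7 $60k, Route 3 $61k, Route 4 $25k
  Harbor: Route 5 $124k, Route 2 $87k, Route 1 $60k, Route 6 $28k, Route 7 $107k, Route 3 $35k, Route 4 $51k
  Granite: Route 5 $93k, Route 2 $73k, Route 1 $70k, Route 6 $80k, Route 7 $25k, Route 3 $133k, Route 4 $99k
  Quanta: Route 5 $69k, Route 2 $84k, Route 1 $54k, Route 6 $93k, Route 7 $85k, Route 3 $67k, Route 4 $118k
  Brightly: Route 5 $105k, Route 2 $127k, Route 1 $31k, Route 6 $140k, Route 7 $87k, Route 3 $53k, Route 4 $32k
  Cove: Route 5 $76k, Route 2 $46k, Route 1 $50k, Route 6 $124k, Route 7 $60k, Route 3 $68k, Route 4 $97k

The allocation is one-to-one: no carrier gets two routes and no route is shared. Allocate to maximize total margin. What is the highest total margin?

Optimal: Ridgeline→Route 5 ($130k), Harbor→Route 7 ($107k), Granite→Route 3 ($133k), Quanta→Route 4 ($118k), Brightly→Route 2 ($127k), Cove→Route 6 ($124k) — total 130+107+133+118+127+124 = $739k.
Column-greedy (each route in turn goes to its best remaining carrier) gives $625k, worse by 114.

Max total: $739k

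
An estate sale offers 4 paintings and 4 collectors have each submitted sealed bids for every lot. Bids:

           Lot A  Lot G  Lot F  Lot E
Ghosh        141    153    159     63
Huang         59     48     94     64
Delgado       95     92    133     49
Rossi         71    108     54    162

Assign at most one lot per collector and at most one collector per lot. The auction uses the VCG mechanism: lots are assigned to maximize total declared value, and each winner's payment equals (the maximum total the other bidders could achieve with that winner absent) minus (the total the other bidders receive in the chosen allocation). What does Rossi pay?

Efficient allocation: Ghosh→Lot G ($153), Huang→Lot A ($59), Delgado→Lot F ($133), Rossi→Lot E ($162); total welfare W = $507.
Rossi receives Lot E at value $162, so the others get W − 162 = $345.
Without Rossi: best allocation of the remaining 3 bidders over all 4 lots is Ghosh→Lot G ($153), Huang→Lot E ($64), Delgado→Lot F ($133), total $350.
VCG payment = (others' best without Rossi) − (others' welfare with Rossi) = 350 − 345 = $5.

Rossi pays $5.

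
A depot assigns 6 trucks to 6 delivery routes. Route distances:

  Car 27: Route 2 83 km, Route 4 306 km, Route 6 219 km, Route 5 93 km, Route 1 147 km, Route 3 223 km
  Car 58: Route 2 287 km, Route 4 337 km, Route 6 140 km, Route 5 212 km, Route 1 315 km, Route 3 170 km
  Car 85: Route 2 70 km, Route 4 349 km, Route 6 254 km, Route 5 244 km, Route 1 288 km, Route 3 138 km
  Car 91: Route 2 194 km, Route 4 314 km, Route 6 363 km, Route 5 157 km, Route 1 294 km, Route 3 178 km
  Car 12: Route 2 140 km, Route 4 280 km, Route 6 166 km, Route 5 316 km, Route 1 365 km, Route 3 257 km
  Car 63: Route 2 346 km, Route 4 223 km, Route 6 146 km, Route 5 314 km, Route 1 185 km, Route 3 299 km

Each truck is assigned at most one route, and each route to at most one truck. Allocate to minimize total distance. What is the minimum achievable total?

Minimum total: 933 km

Optimal: Car 27→Route 1 (147 km), Car 58→Route 3 (170 km), Car 85→Route 2 (70 km), Car 91→Route 5 (157 km), Car 12→Route 6 (166 km), Car 63→Route 4 (223 km) — total 147+170+70+157+166+223 = 933 km.
No other one-to-one assignment undercuts 933 km.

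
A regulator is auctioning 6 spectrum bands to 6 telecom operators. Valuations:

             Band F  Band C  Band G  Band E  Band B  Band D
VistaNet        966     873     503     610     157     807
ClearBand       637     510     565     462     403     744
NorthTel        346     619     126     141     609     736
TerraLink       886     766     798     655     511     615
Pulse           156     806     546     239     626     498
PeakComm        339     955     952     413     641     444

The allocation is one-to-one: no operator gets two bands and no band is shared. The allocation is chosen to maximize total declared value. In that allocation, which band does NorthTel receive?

NorthTel receives Band B.

This is a one-to-one assignment (maximum-weight bipartite matching).
Optimal: VistaNet→Band F ($966M), ClearBand→Band D ($744M), NorthTel→Band B ($609M), TerraLink→Band E ($655M), Pulse→Band C ($806M), PeakComm→Band G ($952M) — total 966+744+609+655+806+952 = $4732M.
NorthTel's own top band is Band D ($736M), but forcing NorthTel→Band D and reassigning the rest optimally gives only $4543M — worse by 189.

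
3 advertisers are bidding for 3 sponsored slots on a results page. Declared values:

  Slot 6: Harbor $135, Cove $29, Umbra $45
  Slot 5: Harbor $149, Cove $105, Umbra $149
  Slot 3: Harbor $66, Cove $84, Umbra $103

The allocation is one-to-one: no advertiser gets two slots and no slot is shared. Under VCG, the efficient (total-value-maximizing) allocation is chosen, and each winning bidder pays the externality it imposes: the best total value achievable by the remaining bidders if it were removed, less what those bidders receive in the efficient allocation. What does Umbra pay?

Umbra pays $21.

Efficient allocation: Harbor→Slot 6 ($135), Cove→Slot 3 ($84), Umbra→Slot 5 ($149); total welfare W = $368.
Umbra receives Slot 5 at value $149, so the others get W − 149 = $219.
Without Umbra: best allocation of the remaining 2 bidders over all 3 slots is Harbor→Slot 6 ($135), Cove→Slot 5 ($105), total $240.
VCG payment = (others' best without Umbra) − (others' welfare with Umbra) = 240 − 219 = $21.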